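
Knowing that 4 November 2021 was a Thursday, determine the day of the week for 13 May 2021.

Count forward from the earlier date (May 13, 2021) to the later (November 4, 2021):
May 2021: 31 − 13 = 18 days remain.
Then June (30), July (31), August (31), September (30), October (31): 30 + 31 + 31 + 30 + 31 = 153 days.
November 1–4, 2021: 4 days.
Total: 18 + 153 + 4 = 175 days.
175 is a multiple of 7, so 13 May 2021 falls on the same weekday: Thursday.

Thursday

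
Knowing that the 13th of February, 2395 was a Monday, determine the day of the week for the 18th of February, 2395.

Saturday

Within February 2395: 18 − 13 = 5 days.
5 mod 7 = 5, so 5 days after Monday is Saturday.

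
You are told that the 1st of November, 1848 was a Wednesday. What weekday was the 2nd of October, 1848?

Monday

Count forward from the earlier date (October 2, 1848) to the later (November 1, 1848):
October 1848: 31 − 2 = 29 days remain.
November 1, 1848: 1 day.
Total: 29 + 1 = 30 days.
30 mod 7 = 2, so 2 days before Wednesday is Monday.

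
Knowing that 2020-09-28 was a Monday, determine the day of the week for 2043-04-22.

From September 28, 2020 to September 28, 2042: 22 years, of which 5 contain a Feb 29 — 17×365 + 5×366 = 8035 days.
September 2042: 30 − 28 = 2 days remain.
Then October (31), November (30), December (31), January (31), February 2043 (28), March (31): 31 + 30 + 31 + 31 + 28 + 31 = 182 days.
April 1–22, 2043: 22 days.
Residual: 206 days.
Total: 8241 days.
8241 mod 7 = 2, so 2 days after Monday is Wednesday.

Wednesday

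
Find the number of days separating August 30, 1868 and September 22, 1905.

Day-of-year of August 30, 1868: 243.
Day-of-year of September 22, 1905: 265.
1868 has 366 days, so 366 − 243 = 123 days remain in 1868.
Full years 1869–1904: 28 common + 8 leap = 28×365 + 8×366 = 13148 days.
Total: 123 + 13148 + 265 = 13536 days.

13536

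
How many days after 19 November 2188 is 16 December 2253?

23767

Day-of-year of November 19, 2188: 324.
Day-of-year of December 16, 2253: 350.
2188 has 366 days, so 366 − 324 = 42 days remain in 2188.
Full years 2189–2252: 49 common + 15 leap = 49×365 + 15×366 = 23375 days.
Total: 42 + 23375 + 350 = 23767 days.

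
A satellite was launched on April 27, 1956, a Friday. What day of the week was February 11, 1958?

Tuesday

April 27, 1956 → April 27, 1957: 365 days.
April 1957: 30 − 27 = 3 days remain.
Then 9 full months totalling 276 days.
February 1–11, 1958: 11 days (1958 is not a leap year).
Residual: 290 days.
Total: 655 days.
655 mod 7 = 4, so 4 days after Friday is Tuesday.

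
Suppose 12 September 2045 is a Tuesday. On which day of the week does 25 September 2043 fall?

Count forward from the earlier date (September 25, 2043) to the later (September 12, 2045):
Day-of-year of September 25, 2043: 268.
Day-of-year of September 12, 2045: 255.
2043 has 365 days, so 365 − 268 = 97 days remain in 2043.
Full years: 2044: 366. Sum = 366.
Total: 97 + 366 + 255 = 718 days.
718 mod 7 = 4, so 4 days before Tuesday is Friday.

Friday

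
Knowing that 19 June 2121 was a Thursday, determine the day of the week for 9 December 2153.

Sunday

From June 19, 2121 to June 19, 2153: 32 years, of which 8 contain a Feb 29 — 24×365 + 8×366 = 11688 days.
June 2153: 30 − 19 = 11 days remain.
Then July (31), August (31), September (30), October (31), November (30): 31 + 31 + 30 + 31 + 30 = 153 days.
December 1–9, 2153: 9 days.
Residual: 173 days.
Total: 11861 days.
11861 mod 7 = 3, so 3 days after Thursday is Sunday.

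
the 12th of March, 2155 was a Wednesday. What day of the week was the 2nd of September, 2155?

March 2155: 31 − 12 = 19 days remain.
Then April (30), May (31), June (30), July (31), August (31): 30 + 31 + 30 + 31 + 31 = 153 days.
September 1–2, 2155: 2 days.
Total: 19 + 153 + 2 = 174 days.
174 mod 7 = 6, so 6 days after Wednesday is Tuesday.

Tuesday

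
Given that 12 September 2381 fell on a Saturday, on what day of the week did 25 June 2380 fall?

Count forward from the earlier date (June 25, 2380) to the later (September 12, 2381):
Day-of-year of June 25, 2380: 177.
Day-of-year of September 12, 2381: 255.
2380 has 366 days, so 366 − 177 = 189 days remain in 2380.
Total: 189 + 255 = 444 days.
444 mod 7 = 3, so 3 days before Saturday is Wednesday.

Wednesday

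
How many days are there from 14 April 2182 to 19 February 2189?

Day-of-year of April 14, 2182: 104.
Day-of-year of February 19, 2189: 50.
2182 has 365 days, so 365 − 104 = 261 days remain in 2182.
Full years: 2183: 365; 2184: 366; 2185: 365; 2186: 365; 2187: 365; 2188: 366. Sum = 2192.
Total: 261 + 2192 + 50 = 2503 days.

2503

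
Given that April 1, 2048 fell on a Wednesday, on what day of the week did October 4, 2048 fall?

April 2048: 30 − 1 = 29 days remain.
Then May (31), June (30), July (31), August (31), September (30): 31 + 30 + 31 + 31 + 30 = 153 days.
October 1–4, 2048: 4 days.
Total: 29 + 153 + 4 = 186 days.
186 mod 7 = 4, so 4 days after Wednesday is Sunday.

Sunday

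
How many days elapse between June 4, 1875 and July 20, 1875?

June 1875: 30 − 4 = 26 days remain.
July 1–20, 1875: 20 days.
Total: 26 + 20 = 46 days.

46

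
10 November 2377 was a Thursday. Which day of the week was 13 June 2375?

Count forward from the earlier date (June 13, 2375) to the later (November 10, 2377):
June 13, 2375 → June 13, 2376: 366 days (2376 is a leap year).
June 13, 2376 → June 13, 2377: 365 days.
June 2377: 30 − 13 = 17 days remain.
Then July (31), August (31), September (30), October (31): 31 + 31 + 30 + 31 = 123 days.
November 1–10, 2377: 10 days.
Residual: 150 days.
Total: 881 days.
881 mod 7 = 6, so 6 days before Thursday is Friday.

Friday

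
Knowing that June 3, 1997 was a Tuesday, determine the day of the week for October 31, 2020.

Day-of-year of June 3, 1997: 154.
Day-of-year of October 31, 2020: 305.
1997 has 365 days, so 365 − 154 = 211 days remain in 1997.
Full years 1998–2019: 17 common + 5 leap = 17×365 + 5×366 = 8035 days.
Total: 211 + 8035 + 305 = 8551 days.
8551 mod 7 = 4, so 4 days after Tuesday is Saturday.

Saturday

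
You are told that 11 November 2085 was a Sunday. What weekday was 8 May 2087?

Day-of-year of November 11, 2085: 315.
Day-of-year of May 8, 2087: 128.
2085 has 365 days, so 365 − 315 = 50 days remain in 2085.
Full years: 2086: 365. Sum = 365.
Total: 50 + 365 + 128 = 543 days.
543 mod 7 = 4, so 4 days after Sunday is Thursday.

Thursday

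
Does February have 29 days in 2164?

2164 is a leap year.

Yes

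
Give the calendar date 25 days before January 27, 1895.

January 2, 1895

Count 25 days before January 27, 1895:
Within January 1895: 27 − 2 = 25 days.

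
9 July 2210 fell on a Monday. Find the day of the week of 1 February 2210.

Thursday

Count forward from the earlier date (February 1, 2210) to the later (July 9, 2210):
February 2210: 28 − 1 = 27 days remain (2210 is not a leap year, so February has 28 days).
Then March (31), April (30), May (31), June (30): 31 + 30 + 31 + 30 = 122 days.
July 1–9, 2210: 9 days.
Total: 27 + 122 + 9 = 158 days.
158 mod 7 = 4, so 4 days before Monday is Thursday.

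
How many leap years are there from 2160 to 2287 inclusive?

31

Years divisible by 4: 2160, 2164, …, 2284 — 32 in all.
Of these, 2200 is divisible by 100 but not 400, so not leap.
Leap years: 32 − 1 = 31.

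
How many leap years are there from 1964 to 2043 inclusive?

20

Years divisible by 4: 1964, 1968, …, 2040 — 20 in all.
2000 is divisible by 400, so still leap.
No century exceptions apply. Count: 20.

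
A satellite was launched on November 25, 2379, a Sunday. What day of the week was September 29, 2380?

November 2379: 30 − 25 = 5 days remain.
Then 9 full months totalling 275 days.
September 1–29, 2380: 29 days.
Total: 5 + 275 + 29 = 309 days.
309 mod 7 = 1, so 1 day after Sunday is Monday.

Monday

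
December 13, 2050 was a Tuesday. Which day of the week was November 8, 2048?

Sunday

Count forward from the earlier date (November 8, 2048) to the later (December 13, 2050):
November 8, 2048 → November 8, 2049: 365 days.
November 8, 2049 → November 8, 2050: 365 days.
November 2050: 30 − 8 = 22 days remain.
December 1–13, 2050: 13 days.
Residual: 35 days.
Total: 765 days.
765 mod 7 = 2, so 2 days before Tuesday is Sunday.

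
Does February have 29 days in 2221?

No

2221 is not a leap year.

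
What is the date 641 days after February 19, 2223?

November 21, 2224

Count 641 days after February 19, 2223:
Day-of-year of February 19, 2223: 50.
Day-of-year of November 21, 2224: 326.
2223 has 365 days, so 365 − 50 = 315 days remain in 2223.
Total: 315 + 326 = 641 days.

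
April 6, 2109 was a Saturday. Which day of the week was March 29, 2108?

Thursday

Count forward from the earlier date (March 29, 2108) to the later (April 6, 2109):
Day-of-year of March 29, 2108: 89.
Day-of-year of April 6, 2109: 96.
2108 has 366 days, so 366 − 89 = 277 days remain in 2108.
Total: 277 + 96 = 373 days.
373 mod 7 = 2, so 2 days before Saturday is Thursday.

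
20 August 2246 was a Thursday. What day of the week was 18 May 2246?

Count forward from the earlier date (May 18, 2246) to the later (August 20, 2246):
May 2246: 31 − 18 = 13 days remain.
Then June (30), July (31): 30 + 31 = 61 days.
August 1–20, 2246: 20 days.
Total: 13 + 61 + 20 = 94 days.
94 mod 7 = 3, so 3 days before Thursday is Monday.

Monday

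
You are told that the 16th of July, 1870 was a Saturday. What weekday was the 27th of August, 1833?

Tuesday

Count forward from the earlier date (August 27, 1833) to the later (July 16, 1870):
Day-of-year of August 27, 1833: 239.
Day-of-year of July 16, 1870: 197.
1833 has 365 days, so 365 − 239 = 126 days remain in 1833.
Full years 1834–1869: 27 common + 9 leap = 27×365 + 9×366 = 13149 days.
Total: 126 + 13149 + 197 = 13472 days.
13472 mod 7 = 4, so 4 days before Saturday is Tuesday.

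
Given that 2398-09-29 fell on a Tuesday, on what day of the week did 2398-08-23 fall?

Sunday

Count forward from the earlier date (August 23, 2398) to the later (September 29, 2398):
August 2398: 31 − 23 = 8 days remain.
September 1–29, 2398: 29 days.
Total: 8 + 29 = 37 days.
37 mod 7 = 2, so 2 days before Tuesday is Sunday.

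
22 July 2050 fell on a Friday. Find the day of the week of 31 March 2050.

Thursday

Count forward from the earlier date (March 31, 2050) to the later (July 22, 2050):
March 2050: 31 − 31 = 0 days remain.
Then April (30), May (31), June (30): 30 + 31 + 30 = 91 days.
July 1–22, 2050: 22 days.
Total: 0 + 91 + 22 = 113 days.
113 mod 7 = 1, so 1 day before Friday is Thursday.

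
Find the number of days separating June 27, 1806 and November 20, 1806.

June 1806: 30 − 27 = 3 days remain.
Then July (31), August (31), September (30), October (31): 31 + 31 + 30 + 31 = 123 days.
November 1–20, 1806: 20 days.
Total: 3 + 123 + 20 = 146 days.

146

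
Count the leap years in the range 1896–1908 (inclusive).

3

Years divisible by 4 in [1896, 1908]: 1896, 1900, 1904, 1908.
Of these, 1900 is divisible by 100 but not 400, so not leap.
Leap years: 4 − 1 = 3.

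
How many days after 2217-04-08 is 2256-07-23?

14351

From April 8, 2217 to April 8, 2256: 39 years, of which 10 contain a Feb 29 — 29×365 + 10×366 = 14245 days.
April 2256: 30 − 8 = 22 days remain.
Then May (31), June (30): 31 + 30 = 61 days.
July 1–23, 2256: 23 days.
Residual: 106 days.
Total: 14351 days.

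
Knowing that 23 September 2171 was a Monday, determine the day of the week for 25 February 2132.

Count forward from the earlier date (February 25, 2132) to the later (September 23, 2171):
From February 25, 2132 to February 25, 2171: 39 years, of which 10 contain a Feb 29 — 29×365 + 10×366 = 14245 days.
February 2171: 28 − 25 = 3 days remain (2171 is not a leap year, so February has 28 days).
Then March (31), April (30), May (31), June (30), July (31), August (31): 31 + 30 + 31 + 30 + 31 + 31 = 184 days.
September 1–23, 2171: 23 days.
Residual: 210 days.
Total: 14455 days.
14455 is a multiple of 7, so 25 February 2132 falls on the same weekday: Monday.

Monday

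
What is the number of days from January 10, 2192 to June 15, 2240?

Day-of-year of January 10, 2192: 10.
Day-of-year of June 15, 2240: 167.
2192 has 366 days, so 366 − 10 = 356 days remain in 2192.
Full years 2193–2239: 37 common + 10 leap = 37×365 + 10×366 = 17165 days.
Total: 356 + 17165 + 167 = 17688 days.

17688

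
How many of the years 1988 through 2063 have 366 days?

19

Years divisible by 4: 1988, 1992, …, 2060 — 19 in all.
2000 is divisible by 400, so still leap.
No century exceptions apply. Count: 19.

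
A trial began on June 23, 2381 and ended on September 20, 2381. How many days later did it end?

June 2381: 30 − 23 = 7 days remain.
Then July (31), August (31): 31 + 31 = 62 days.
September 1–20, 2381: 20 days.
Total: 7 + 62 + 20 = 89 days.

89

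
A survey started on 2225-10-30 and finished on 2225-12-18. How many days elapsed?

49

October 2225: 31 − 30 = 1 day remains.
Then November (30): 30 days.
December 1–18, 2225: 18 days.
Total: 1 + 30 + 18 = 49 days.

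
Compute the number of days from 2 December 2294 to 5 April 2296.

December 2, 2294 → December 2, 2295: 365 days.
December 2295: 31 − 2 = 29 days remain.
Then January (31), February 2296 (29), March (31): 31 + 29 + 31 = 91 days.
April 1–5, 2296: 5 days.
Residual: 125 days.
Total: 490 days.

490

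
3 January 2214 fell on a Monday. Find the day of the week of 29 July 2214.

January 2214: 31 − 3 = 28 days remain.
Then February 2214 (28), March (31), April (30), May (31), June (30): 28 + 31 + 30 + 31 + 30 = 150 days.
July 1–29, 2214: 29 days.
Total: 28 + 150 + 29 = 207 days.
207 mod 7 = 4, so 4 days after Monday is Friday.

Friday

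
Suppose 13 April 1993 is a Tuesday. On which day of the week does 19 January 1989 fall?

Thursday

Count forward from the earlier date (January 19, 1989) to the later (April 13, 1993):
Day-of-year of January 19, 1989: 19.
Day-of-year of April 13, 1993: 103.
1989 has 365 days, so 365 − 19 = 346 days remain in 1989.
Full years: 1990: 365; 1991: 365; 1992: 366. Sum = 1096.
Total: 346 + 1096 + 103 = 1545 days.
1545 mod 7 = 5, so 5 days before Tuesday is Thursday.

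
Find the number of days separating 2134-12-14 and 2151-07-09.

Day-of-year of December 14, 2134: 348.
Day-of-year of July 9, 2151: 190.
2134 has 365 days, so 365 − 348 = 17 days remain in 2134.
Full years 2135–2150: 12 common + 4 leap = 12×365 + 4×366 = 5844 days.
Total: 17 + 5844 + 190 = 6051 days.

6051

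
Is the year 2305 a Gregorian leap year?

No

2305 is not a leap year.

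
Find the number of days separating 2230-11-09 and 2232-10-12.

703

November 2230: 30 − 9 = 21 days remain.
Then 22 full months totalling 670 days.
October 1–12, 2232: 12 days.
Total: 21 + 670 + 12 = 703 days.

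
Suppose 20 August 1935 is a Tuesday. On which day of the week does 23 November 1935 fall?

Saturday

August 1935: 31 − 20 = 11 days remain.
Then September (30), October (31): 30 + 31 = 61 days.
November 1–23, 1935: 23 days.
Total: 11 + 61 + 23 = 95 days.
95 mod 7 = 4, so 4 days after Tuesday is Saturday.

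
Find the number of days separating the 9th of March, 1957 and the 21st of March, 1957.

Within March 1957: 21 − 9 = 12 days.

12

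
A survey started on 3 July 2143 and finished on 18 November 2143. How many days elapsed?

138

July 2143: 31 − 3 = 28 days remain.
Then August (31), September (30), October (31): 31 + 30 + 31 = 92 days.
November 1–18, 2143: 18 days.
Total: 28 + 92 + 18 = 138 days.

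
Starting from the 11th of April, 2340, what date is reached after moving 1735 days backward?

the 12th of July, 2335

Count 1735 days before April 11, 2340:
July 12, 2335 → July 12, 2336: 366 days (2336 is a leap year).
July 12, 2336 → July 12, 2337: 365 days.
July 12, 2337 → July 12, 2338: 365 days.
July 12, 2338 → July 12, 2339: 365 days.
July 2339: 31 − 12 = 19 days remain.
Then August (31), September (30), October (31), November (30), December (31), January (31), February 2340 (29), March (31): 31 + 30 + 31 + 30 + 31 + 31 + 29 + 31 = 244 days.
April 1–11, 2340: 11 days.
Residual: 274 days.
Total: 1735 days.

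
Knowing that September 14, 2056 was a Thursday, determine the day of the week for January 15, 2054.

Count forward from the earlier date (January 15, 2054) to the later (September 14, 2056):
Day-of-year of January 15, 2054: 15.
Day-of-year of September 14, 2056: 258.
2054 has 365 days, so 365 − 15 = 350 days remain in 2054.
Full years: 2055: 365. Sum = 365.
Total: 350 + 365 + 258 = 973 days.
973 is a multiple of 7, so January 15, 2054 falls on the same weekday: Thursday.

Thursday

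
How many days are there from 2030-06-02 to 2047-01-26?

6082

Day-of-year of June 2, 2030: 153.
Day-of-year of January 26, 2047: 26.
2030 has 365 days, so 365 − 153 = 212 days remain in 2030.
Full years 2031–2046: 12 common + 4 leap = 12×365 + 4×366 = 5844 days.
Total: 212 + 5844 + 26 = 6082 days.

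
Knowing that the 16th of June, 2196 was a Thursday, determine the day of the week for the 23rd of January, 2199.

Day-of-year of June 16, 2196: 168.
Day-of-year of January 23, 2199: 23.
2196 has 366 days, so 366 − 168 = 198 days remain in 2196.
Full years: 2197: 365; 2198: 365. Sum = 730.
Total: 198 + 730 + 23 = 951 days.
951 mod 7 = 6, so 6 days after Thursday is Wednesday.

Wednesday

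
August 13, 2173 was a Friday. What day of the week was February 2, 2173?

Count forward from the earlier date (February 2, 2173) to the later (August 13, 2173):
February 2173: 28 − 2 = 26 days remain (2173 is not a leap year, so February has 28 days).
Then March (31), April (30), May (31), June (30), July (31): 31 + 30 + 31 + 30 + 31 = 153 days.
August 1–13, 2173: 13 days.
Total: 26 + 153 + 13 = 192 days.
192 mod 7 = 3, so 3 days before Friday is Tuesday.

Tuesday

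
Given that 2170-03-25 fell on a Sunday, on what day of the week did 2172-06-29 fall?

Day-of-year of March 25, 2170: 84.
Day-of-year of June 29, 2172: 181.
2170 has 365 days, so 365 − 84 = 281 days remain in 2170.
Full years: 2171: 365. Sum = 365.
Total: 281 + 365 + 181 = 827 days.
827 mod 7 = 1, so 1 day after Sunday is Monday.

Monday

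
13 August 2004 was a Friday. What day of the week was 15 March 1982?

Count forward from the earlier date (March 15, 1982) to the later (August 13, 2004):
Day-of-year of March 15, 1982: 74.
Day-of-year of August 13, 2004: 226.
1982 has 365 days, so 365 − 74 = 291 days remain in 1982.
Full years 1983–2003: 16 common + 5 leap = 16×365 + 5×366 = 7670 days.
Total: 291 + 7670 + 226 = 8187 days.
8187 mod 7 = 4, so 4 days before Friday is Monday.

Monday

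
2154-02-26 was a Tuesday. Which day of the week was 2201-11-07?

Saturday

From February 26, 2154 to February 26, 2201: 47 years, of which 11 contain a Feb 29 — 36×365 + 11×366 = 17166 days.
(2200 is not a leap year (divisible by 100 but not 400).)
February 2201: 28 − 26 = 2 days remain (2201 is not a leap year, so February has 28 days).
Then March (31), April (30), May (31), June (30), July (31), August (31), September (30), October (31): 31 + 30 + 31 + 30 + 31 + 31 + 30 + 31 = 245 days.
November 1–7, 2201: 7 days.
Residual: 254 days.
Total: 17420 days.
17420 mod 7 = 4, so 4 days after Tuesday is Saturday.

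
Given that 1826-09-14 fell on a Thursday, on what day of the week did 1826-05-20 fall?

Count forward from the earlier date (May 20, 1826) to the later (September 14, 1826):
May 1826: 31 − 20 = 11 days remain.
Then June (30), July (31), August (31): 30 + 31 + 31 = 92 days.
September 1–14, 1826: 14 days.
Total: 11 + 92 + 14 = 117 days.
117 mod 7 = 5, so 5 days before Thursday is Saturday.

Saturday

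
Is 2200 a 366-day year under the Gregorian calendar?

No

2200 is not a leap year (divisible by 100 but not 400).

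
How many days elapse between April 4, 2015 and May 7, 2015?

April 2015: 30 − 4 = 26 days remain.
May 1–7, 2015: 7 days.
Total: 26 + 7 = 33 days.

33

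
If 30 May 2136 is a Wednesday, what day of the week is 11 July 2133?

Count forward from the earlier date (July 11, 2133) to the later (May 30, 2136):
July 11, 2133 → July 11, 2134: 365 days.
July 11, 2134 → July 11, 2135: 365 days.
July 2135: 31 − 11 = 20 days remain.
Then 9 full months totalling 274 days.
May 1–30, 2136: 30 days.
Residual: 324 days.
Total: 1054 days.
1054 mod 7 = 4, so 4 days before Wednesday is Saturday.

Saturday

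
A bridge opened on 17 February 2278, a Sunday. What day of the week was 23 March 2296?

From February 17, 2278 to February 17, 2296: 18 years, of which 4 contain a Feb 29 — 14×365 + 4×366 = 6574 days.
February 2296: 29 − 17 = 12 days remain (2296 is a leap year, so February has 29 days).
March 1–23, 2296: 23 days.
Residual: 35 days.
Total: 6609 days.
6609 mod 7 = 1, so 1 day after Sunday is Monday.

Monday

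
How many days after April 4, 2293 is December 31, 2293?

271

April 2293: 30 − 4 = 26 days remain.
Then May (31), June (30), July (31), August (31), September (30), October (31), November (30): 31 + 30 + 31 + 31 + 30 + 31 + 30 = 214 days.
December 1–31, 2293: 31 days.
Total: 26 + 214 + 31 = 271 days.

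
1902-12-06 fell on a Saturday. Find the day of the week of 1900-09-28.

Count forward from the earlier date (September 28, 1900) to the later (December 6, 1902):
Day-of-year of September 28, 1900: 271.
Day-of-year of December 6, 1902: 340.
1900 has 365 days, so 365 − 271 = 94 days remain in 1900.
Full years: 1901: 365. Sum = 365.
Total: 94 + 365 + 340 = 799 days.
799 mod 7 = 1, so 1 day before Saturday is Friday.

Friday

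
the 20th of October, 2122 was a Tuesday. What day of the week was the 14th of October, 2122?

Wednesday

Count forward from the earlier date (October 14, 2122) to the later (October 20, 2122):
Within October 2122: 20 − 14 = 6 days.
6 mod 7 = 6, so 6 days before Tuesday is Wednesday.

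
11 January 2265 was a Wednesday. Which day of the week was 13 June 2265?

Tuesday

January 2265: 31 − 11 = 20 days remain.
Then February 2265 (28), March (31), April (30), May (31): 28 + 31 + 30 + 31 = 120 days.
June 1–13, 2265: 13 days.
Total: 20 + 120 + 13 = 153 days.
153 mod 7 = 6, so 6 days after Wednesday is Tuesday.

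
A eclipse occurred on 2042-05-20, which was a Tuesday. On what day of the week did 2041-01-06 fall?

Count forward from the earlier date (January 6, 2041) to the later (May 20, 2042):
January 2041: 31 − 6 = 25 days remain.
Then 15 full months totalling 454 days.
May 1–20, 2042: 20 days.
Total: 25 + 454 + 20 = 499 days.
499 mod 7 = 2, so 2 days before Tuesday is Sunday.

Sunday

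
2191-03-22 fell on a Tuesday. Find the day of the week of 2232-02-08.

Wednesday

Day-of-year of March 22, 2191: 81.
Day-of-year of February 8, 2232: 39.
2191 has 365 days, so 365 − 81 = 284 days remain in 2191.
Full years 2192–2231: 31 common + 9 leap = 31×365 + 9×366 = 14609 days.
Total: 284 + 14609 + 39 = 14932 days.
14932 mod 7 = 1, so 1 day after Tuesday is Wednesday.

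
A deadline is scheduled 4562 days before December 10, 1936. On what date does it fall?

June 14, 1924

Count 4562 days before December 10, 1936:
Day-of-year of June 14, 1924: 166.
Day-of-year of December 10, 1936: 345.
1924 has 366 days, so 366 − 166 = 200 days remain in 1924.
Full years 1925–1935: 9 common + 2 leap = 9×365 + 2×366 = 4017 days.
Total: 200 + 4017 + 345 = 4562 days.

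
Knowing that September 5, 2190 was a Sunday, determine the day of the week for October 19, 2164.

Friday

Count forward from the earlier date (October 19, 2164) to the later (September 5, 2190):
Day-of-year of October 19, 2164: 293.
Day-of-year of September 5, 2190: 248.
2164 has 366 days, so 366 − 293 = 73 days remain in 2164.
Full years 2165–2189: 19 common + 6 leap = 19×365 + 6×366 = 9131 days.
Total: 73 + 9131 + 248 = 9452 days.
9452 mod 7 = 2, so 2 days before Sunday is Friday.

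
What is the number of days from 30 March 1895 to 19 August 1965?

25709

Day-of-year of March 30, 1895: 89.
Day-of-year of August 19, 1965: 231.
1895 has 365 days, so 365 − 89 = 276 days remain in 1895.
Full years 1896–1964: 52 common + 17 leap = 52×365 + 17×366 = 25202 days.
Total: 276 + 25202 + 231 = 25709 days.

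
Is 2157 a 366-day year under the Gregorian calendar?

No

2157 is not a leap year.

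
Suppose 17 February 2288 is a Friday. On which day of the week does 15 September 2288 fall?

February 2288: 29 − 17 = 12 days remain (2288 is a leap year, so February has 29 days).
Then March (31), April (30), May (31), June (30), July (31), August (31): 31 + 30 + 31 + 30 + 31 + 31 = 184 days.
September 1–15, 2288: 15 days.
Total: 12 + 184 + 15 = 211 days.
211 mod 7 = 1, so 1 day after Friday is Saturday.

Saturday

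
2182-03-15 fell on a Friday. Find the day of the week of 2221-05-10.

Thursday

Day-of-year of March 15, 2182: 74.
Day-of-year of May 10, 2221: 130.
2182 has 365 days, so 365 − 74 = 291 days remain in 2182.
Full years 2183–2220: 29 common + 9 leap = 29×365 + 9×366 = 13879 days.
Total: 291 + 13879 + 130 = 14300 days.
14300 mod 7 = 6, so 6 days after Friday is Thursday.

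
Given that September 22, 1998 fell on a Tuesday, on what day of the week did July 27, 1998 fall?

Count forward from the earlier date (July 27, 1998) to the later (September 22, 1998):
July 1998: 31 − 27 = 4 days remain.
Then August (31): 31 days.
September 1–22, 1998: 22 days.
Total: 4 + 31 + 22 = 57 days.
57 mod 7 = 1, so 1 day before Tuesday is Monday.

Monday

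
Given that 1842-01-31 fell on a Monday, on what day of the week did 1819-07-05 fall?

Monday

Count forward from the earlier date (July 5, 1819) to the later (January 31, 1842):
Day-of-year of July 5, 1819: 186.
Day-of-year of January 31, 1842: 31.
1819 has 365 days, so 365 − 186 = 179 days remain in 1819.
Full years 1820–1841: 16 common + 6 leap = 16×365 + 6×366 = 8036 days.
Total: 179 + 8036 + 31 = 8246 days.
8246 is a multiple of 7, so 1819-07-05 falls on the same weekday: Monday.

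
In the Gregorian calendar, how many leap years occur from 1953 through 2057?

26

Years divisible by 4: 1956, 1960, …, 2056 — 26 in all.
2000 is divisible by 400, so still leap.
No century exceptions apply. Count: 26.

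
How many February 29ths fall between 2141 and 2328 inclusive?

Years divisible by 4: 2144, 2148, …, 2328 — 47 in all.
Of these, 2200, 2300 are divisible by 100 but not 400, so not leap.
Leap years: 47 − 2 = 45.

45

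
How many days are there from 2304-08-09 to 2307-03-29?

Day-of-year of August 9, 2304: 222.
Day-of-year of March 29, 2307: 88.
2304 has 366 days, so 366 − 222 = 144 days remain in 2304.
Full years: 2305: 365; 2306: 365. Sum = 730.
Total: 144 + 730 + 88 = 962 days.

962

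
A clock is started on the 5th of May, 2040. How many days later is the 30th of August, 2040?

May 2040: 31 − 5 = 26 days remain.
Then June (30), July (31): 30 + 31 = 61 days.
August 1–30, 2040: 30 days.
Total: 26 + 61 + 30 = 117 days.

117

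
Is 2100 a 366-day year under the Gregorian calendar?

No

2100 is not a leap year (divisible by 100 but not 400).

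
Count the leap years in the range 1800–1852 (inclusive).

13

Years divisible by 4: 1800, 1804, …, 1852 — 14 in all.
Of these, 1800 is divisible by 100 but not 400, so not leap.
Leap years: 14 − 1 = 13.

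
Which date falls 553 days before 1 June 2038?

25 November 2036

Count 553 days before June 1, 2038:
Day-of-year of November 25, 2036: 330.
Day-of-year of June 1, 2038: 152.
2036 has 366 days, so 366 − 330 = 36 days remain in 2036.
Full years: 2037: 365. Sum = 365.
Total: 36 + 365 + 152 = 553 days.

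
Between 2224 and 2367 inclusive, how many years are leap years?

Years divisible by 4: 2224, 2228, …, 2364 — 36 in all.
Of these, 2300 is divisible by 100 but not 400, so not leap.
Leap years: 36 − 1 = 35.

35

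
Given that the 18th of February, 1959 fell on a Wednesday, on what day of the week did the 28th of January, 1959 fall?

Wednesday

Count forward from the earlier date (January 28, 1959) to the later (February 18, 1959):
January 1959: 31 − 28 = 3 days remain.
February 1–18, 1959: 18 days (1959 is not a leap year).
Total: 3 + 18 = 21 days.
21 is a multiple of 7, so the 28th of January, 1959 falls on the same weekday: Wednesday.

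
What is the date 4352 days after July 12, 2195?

June 12, 2207

Count 4352 days after July 12, 2195:
Day-of-year of July 12, 2195: 193.
Day-of-year of June 12, 2207: 163.
2195 has 365 days, so 365 − 193 = 172 days remain in 2195.
Full years 2196–2206: 9 common + 2 leap = 9×365 + 2×366 = 4017 days.
Total: 172 + 4017 + 163 = 4352 days.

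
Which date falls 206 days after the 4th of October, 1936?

the 28th of April, 1937

Count 206 days after October 4, 1936:
Day-of-year of October 4, 1936: 278.
Day-of-year of April 28, 1937: 118.
1936 has 366 days, so 366 − 278 = 88 days remain in 1936.
Total: 88 + 118 = 206 days.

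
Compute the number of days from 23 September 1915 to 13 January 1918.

843

Day-of-year of September 23, 1915: 266.
Day-of-year of January 13, 1918: 13.
1915 has 365 days, so 365 − 266 = 99 days remain in 1915.
Full years: 1916: 366; 1917: 365. Sum = 731.
Total: 99 + 731 + 13 = 843 days.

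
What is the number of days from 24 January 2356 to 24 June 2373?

Day-of-year of January 24, 2356: 24.
Day-of-year of June 24, 2373: 175.
2356 has 366 days, so 366 − 24 = 342 days remain in 2356.
Full years 2357–2372: 12 common + 4 leap = 12×365 + 4×366 = 5844 days.
Total: 342 + 5844 + 175 = 6361 days.

6361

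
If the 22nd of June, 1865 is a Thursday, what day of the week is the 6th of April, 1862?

Count forward from the earlier date (April 6, 1862) to the later (June 22, 1865):
Day-of-year of April 6, 1862: 96.
Day-of-year of June 22, 1865: 173.
1862 has 365 days, so 365 − 96 = 269 days remain in 1862.
Full years: 1863: 365; 1864: 366. Sum = 731.
Total: 269 + 731 + 173 = 1173 days.
1173 mod 7 = 4, so 4 days before Thursday is Sunday.

Sunday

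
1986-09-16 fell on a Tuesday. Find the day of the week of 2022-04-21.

Thursday

Day-of-year of September 16, 1986: 259.
Day-of-year of April 21, 2022: 111.
1986 has 365 days, so 365 − 259 = 106 days remain in 1986.
Full years 1987–2021: 26 common + 9 leap = 26×365 + 9×366 = 12784 days.
Total: 106 + 12784 + 111 = 13001 days.
13001 mod 7 = 2, so 2 days after Tuesday is Thursday.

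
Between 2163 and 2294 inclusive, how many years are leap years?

32

Years divisible by 4: 2164, 2168, …, 2292 — 33 in all.
Of these, 2200 is divisible by 100 but not 400, so not leap.
Leap years: 33 − 1 = 32.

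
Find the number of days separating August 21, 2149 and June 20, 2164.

5417

From August 21, 2149 to August 21, 2163: 14 years, of which 3 contain a Feb 29 — 11×365 + 3×366 = 5113 days.
August 2163: 31 − 21 = 10 days remain.
Then 9 full months totalling 274 days.
June 1–20, 2164: 20 days.
Residual: 304 days.
Total: 5417 days.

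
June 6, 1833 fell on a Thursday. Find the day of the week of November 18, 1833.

Monday

June 1833: 30 − 6 = 24 days remain.
Then July (31), August (31), September (30), October (31): 31 + 31 + 30 + 31 = 123 days.
November 1–18, 1833: 18 days.
Total: 24 + 123 + 18 = 165 days.
165 mod 7 = 4, so 4 days after Thursday is Monday.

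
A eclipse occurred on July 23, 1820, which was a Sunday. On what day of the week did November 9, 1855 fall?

Friday

Day-of-year of July 23, 1820: 205.
Day-of-year of November 9, 1855: 313.
1820 has 366 days, so 366 − 205 = 161 days remain in 1820.
Full years 1821–1854: 26 common + 8 leap = 26×365 + 8×366 = 12418 days.
Total: 161 + 12418 + 313 = 12892 days.
12892 mod 7 = 5, so 5 days after Sunday is Friday.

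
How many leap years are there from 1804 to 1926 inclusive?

30

Years divisible by 4: 1804, 1808, …, 1924 — 31 in all.
Of these, 1900 is divisible by 100 but not 400, so not leap.
Leap years: 31 − 1 = 30.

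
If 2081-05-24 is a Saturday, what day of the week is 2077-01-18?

Monday

Count forward from the earlier date (January 18, 2077) to the later (May 24, 2081):
January 18, 2077 → January 18, 2078: 365 days.
January 18, 2078 → January 18, 2079: 365 days.
January 18, 2079 → January 18, 2080: 365 days.
January 18, 2080 → January 18, 2081: 366 days (2080 is a leap year).
January 2081: 31 − 18 = 13 days remain.
Then February 2081 (28), March (31), April (30): 28 + 31 + 30 = 89 days.
May 1–24, 2081: 24 days.
Residual: 126 days.
Total: 1587 days.
1587 mod 7 = 5, so 5 days before Saturday is Monday.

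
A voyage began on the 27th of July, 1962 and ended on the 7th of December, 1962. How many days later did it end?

133

July 1962: 31 − 27 = 4 days remain.
Then August (31), September (30), October (31), November (30): 31 + 30 + 31 + 30 = 122 days.
December 1–7, 1962: 7 days.
Total: 4 + 122 + 7 = 133 days.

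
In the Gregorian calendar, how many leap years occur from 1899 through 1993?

Years divisible by 4: 1900, 1904, …, 1992 — 24 in all.
Of these, 1900 is divisible by 100 but not 400, so not leap.
Leap years: 24 − 1 = 23.

23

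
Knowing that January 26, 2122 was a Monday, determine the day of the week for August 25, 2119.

Count forward from the earlier date (August 25, 2119) to the later (January 26, 2122):
August 25, 2119 → August 25, 2120: 366 days (2120 is a leap year).
August 25, 2120 → August 25, 2121: 365 days.
August 2121: 31 − 25 = 6 days remain.
Then September (30), October (31), November (30), December (31): 30 + 31 + 30 + 31 = 122 days.
January 1–26, 2122: 26 days.
Residual: 154 days.
Total: 885 days.
885 mod 7 = 3, so 3 days before Monday is Friday.

Friday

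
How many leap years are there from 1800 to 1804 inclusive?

1

Years divisible by 4 in [1800, 1804]: 1800, 1804.
Of these, 1800 is divisible by 100 but not 400, so not leap.
Leap years: 2 − 1 = 1.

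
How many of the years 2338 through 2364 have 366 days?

Years divisible by 4 in [2338, 2364]: 2340, 2344, 2348, 2352, 2356, 2360, 2364.
No century exceptions apply. Count: 7.

7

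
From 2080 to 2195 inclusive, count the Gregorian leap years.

28

Years divisible by 4: 2080, 2084, …, 2192 — 29 in all.
Of these, 2100 is divisible by 100 but not 400, so not leap.
Leap years: 29 − 1 = 28.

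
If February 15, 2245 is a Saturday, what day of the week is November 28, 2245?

February 2245: 28 − 15 = 13 days remain (2245 is not a leap year, so February has 28 days).
Then March (31), April (30), May (31), June (30), July (31), August (31), September (30), October (31): 31 + 30 + 31 + 30 + 31 + 31 + 30 + 31 = 245 days.
November 1–28, 2245: 28 days.
Total: 13 + 245 + 28 = 286 days.
286 mod 7 = 6, so 6 days after Saturday is Friday.

Friday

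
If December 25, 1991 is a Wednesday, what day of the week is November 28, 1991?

Thursday

Count forward from the earlier date (November 28, 1991) to the later (December 25, 1991):
November 1991: 30 − 28 = 2 days remain.
December 1–25, 1991: 25 days.
Total: 2 + 25 = 27 days.
27 mod 7 = 6, so 6 days before Wednesday is Thursday.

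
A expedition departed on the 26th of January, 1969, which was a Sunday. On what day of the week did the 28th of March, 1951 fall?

Count forward from the earlier date (March 28, 1951) to the later (January 26, 1969):
From March 28, 1951 to March 28, 1968: 17 years, of which 5 contain a Feb 29 — 12×365 + 5×366 = 6210 days.
March 1968: 31 − 28 = 3 days remain.
Then 9 full months totalling 275 days.
January 1–26, 1969: 26 days.
Residual: 304 days.
Total: 6514 days.
6514 mod 7 = 4, so 4 days before Sunday is Wednesday.

Wednesday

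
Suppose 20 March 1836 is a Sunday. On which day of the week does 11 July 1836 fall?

March 1836: 31 − 20 = 11 days remain.
Then April (30), May (31), June (30): 30 + 31 + 30 = 91 days.
July 1–11, 1836: 11 days.
Total: 11 + 91 + 11 = 113 days.
113 mod 7 = 1, so 1 day after Sunday is Monday.

Monday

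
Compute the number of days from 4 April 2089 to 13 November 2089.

223

April 2089: 30 − 4 = 26 days remain.
Then May (31), June (30), July (31), August (31), September (30), October (31): 31 + 30 + 31 + 31 + 30 + 31 = 184 days.
November 1–13, 2089: 13 days.
Total: 26 + 184 + 13 = 223 days.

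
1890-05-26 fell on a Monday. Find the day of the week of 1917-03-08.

Thursday

From May 26, 1890 to May 26, 1916: 26 years, of which 6 contain a Feb 29 — 20×365 + 6×366 = 9496 days.
(1900 is not a leap year (divisible by 100 but not 400).)
May 1916: 31 − 26 = 5 days remain.
Then 9 full months totalling 273 days.
March 1–8, 1917: 8 days.
Residual: 286 days.
Total: 9782 days.
9782 mod 7 = 3, so 3 days after Monday is Thursday.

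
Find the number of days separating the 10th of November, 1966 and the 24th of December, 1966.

November 1966: 30 − 10 = 20 days remain.
December 1–24, 1966: 24 days.
Total: 20 + 24 = 44 days.

44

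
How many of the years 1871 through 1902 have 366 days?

Years divisible by 4 in [1871, 1902]: 1872, 1876, 1880, 1884, 1888, 1892, 1896, 1900.
Of these, 1900 is divisible by 100 but not 400, so not leap.
Leap years: 8 − 1 = 7.

7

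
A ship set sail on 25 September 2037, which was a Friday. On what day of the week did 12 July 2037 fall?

Count forward from the earlier date (July 12, 2037) to the later (September 25, 2037):
July 2037: 31 − 12 = 19 days remain.
Then August (31): 31 days.
September 1–25, 2037: 25 days.
Total: 19 + 31 + 25 = 75 days.
75 mod 7 = 5, so 5 days before Friday is Sunday.

Sunday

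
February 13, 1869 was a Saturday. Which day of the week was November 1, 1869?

February 1869: 28 − 13 = 15 days remain (1869 is not a leap year, so February has 28 days).
Then March (31), April (30), May (31), June (30), July (31), August (31), September (30), October (31): 31 + 30 + 31 + 30 + 31 + 31 + 30 + 31 = 245 days.
November 1, 1869: 1 day.
Total: 15 + 245 + 1 = 261 days.
261 mod 7 = 2, so 2 days after Saturday is Monday.

Monday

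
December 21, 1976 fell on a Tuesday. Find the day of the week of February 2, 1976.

Count forward from the earlier date (February 2, 1976) to the later (December 21, 1976):
February 1976: 29 − 2 = 27 days remain (1976 is a leap year, so February has 29 days).
Then 9 full months totalling 275 days.
December 1–21, 1976: 21 days.
Total: 27 + 275 + 21 = 323 days.
323 mod 7 = 1, so 1 day before Tuesday is Monday.

Monday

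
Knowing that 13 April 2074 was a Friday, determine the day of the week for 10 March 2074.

Count forward from the earlier date (March 10, 2074) to the later (April 13, 2074):
March 2074: 31 − 10 = 21 days remain.
April 1–13, 2074: 13 days.
Total: 21 + 13 = 34 days.
34 mod 7 = 6, so 6 days before Friday is Saturday.

Saturday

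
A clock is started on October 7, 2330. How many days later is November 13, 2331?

Day-of-year of October 7, 2330: 280.
Day-of-year of November 13, 2331: 317.
2330 has 365 days, so 365 − 280 = 85 days remain in 2330.
Total: 85 + 317 = 402 days.

402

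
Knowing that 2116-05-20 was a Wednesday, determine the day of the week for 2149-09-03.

Wednesday

Day-of-year of May 20, 2116: 141.
Day-of-year of September 3, 2149: 246.
2116 has 366 days, so 366 − 141 = 225 days remain in 2116.
Full years 2117–2148: 24 common + 8 leap = 24×365 + 8×366 = 11688 days.
Total: 225 + 11688 + 246 = 12159 days.
12159 is a multiple of 7, so 2149-09-03 falls on the same weekday: Wednesday.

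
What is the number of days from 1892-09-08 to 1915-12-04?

8486

Day-of-year of September 8, 1892: 252.
Day-of-year of December 4, 1915: 338.
1892 has 366 days, so 366 − 252 = 114 days remain in 1892.
Full years 1893–1914: 18 common + 4 leap = 18×365 + 4×366 = 8034 days.
Total: 114 + 8034 + 338 = 8486 days.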